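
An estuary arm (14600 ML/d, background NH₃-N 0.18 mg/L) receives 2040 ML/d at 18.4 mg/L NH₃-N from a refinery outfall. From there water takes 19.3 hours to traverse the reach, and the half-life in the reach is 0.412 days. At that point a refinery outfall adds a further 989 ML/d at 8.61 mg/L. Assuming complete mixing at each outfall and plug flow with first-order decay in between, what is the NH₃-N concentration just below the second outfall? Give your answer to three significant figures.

Mass balance: C = (14600·0.1800 + 2040·18.40) / 16640 = 40160/16640 = 2.414 mg/L; combined flow 16640 ML/d.
Half-life 0.412 d → k = ln 2 / 0.412 = 1.682 d⁻¹.
After decay, C = 2.414 × e^(−kt) = 2.414 × 0.2585 = 0.6239 mg/L.
At the second outfall, C = (16640·0.6239 + 989.0·8.610) / (16640 + 989.0) = 1.072 mg/L.

1.07 mg/L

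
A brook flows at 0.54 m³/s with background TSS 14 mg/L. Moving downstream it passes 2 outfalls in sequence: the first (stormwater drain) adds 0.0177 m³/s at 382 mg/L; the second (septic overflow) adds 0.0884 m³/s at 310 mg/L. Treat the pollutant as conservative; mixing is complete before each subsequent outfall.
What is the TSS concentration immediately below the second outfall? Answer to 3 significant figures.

64.6 mg/L

Outfall 1: combined Q = 0.5577 m³/s; C = (0.5400·14.00 + 0.01770·382.0)/0.5577 = 25.68 mg/L.
Outfall 2: combined Q = 0.6461 m³/s; C = (0.5577·25.68 + 0.08840·310.0)/0.6461 = 64.58 mg/L.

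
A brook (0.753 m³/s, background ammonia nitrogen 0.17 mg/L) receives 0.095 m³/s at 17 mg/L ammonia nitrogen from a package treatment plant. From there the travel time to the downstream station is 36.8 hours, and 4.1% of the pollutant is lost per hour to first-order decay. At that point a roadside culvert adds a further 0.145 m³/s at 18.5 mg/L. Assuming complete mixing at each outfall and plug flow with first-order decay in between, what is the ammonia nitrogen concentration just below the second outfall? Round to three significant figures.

Mass balance: C = (0.7530·0.1700 + 0.09500·17.00) / 0.8480 = 1.743/0.8480 = 2.055 mg/L; combined flow 0.8480 m³/s.
4.1%/h lost → k = −ln(1 − 0.041) = 0.04186 h⁻¹.
Decay over the reach: 2.055·exp(−kt) = 2.055·0.2143 = 0.4404 mg/L.
At the second outfall, C = (0.8480·0.4404 + 0.1450·18.50) / (0.8480 + 0.1450) = 3.077 mg/L.

3.08 mg/L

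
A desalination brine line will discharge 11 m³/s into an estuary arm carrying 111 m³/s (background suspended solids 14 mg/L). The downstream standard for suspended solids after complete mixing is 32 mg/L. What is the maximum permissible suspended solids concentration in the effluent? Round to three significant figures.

214 mg/L

At the limit, (Qr·Cr + Qe·Cₑ)/(Qr + Qe) = 32:
Cₑ = (122.0·32 − 111.0·14.00) / 11.00 = 213.6 mg/L.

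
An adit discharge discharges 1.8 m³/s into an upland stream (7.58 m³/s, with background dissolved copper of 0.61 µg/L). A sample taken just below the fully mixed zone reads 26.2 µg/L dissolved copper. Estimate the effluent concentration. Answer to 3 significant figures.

Mass balance: 7.580·0.6100 + 1.800·Cₑ = 9.380·26.20
→ Cₑ = (9.380·26.20 − 7.580·0.6100) / 1.800 = 134.0 µg/L.

134 µg/L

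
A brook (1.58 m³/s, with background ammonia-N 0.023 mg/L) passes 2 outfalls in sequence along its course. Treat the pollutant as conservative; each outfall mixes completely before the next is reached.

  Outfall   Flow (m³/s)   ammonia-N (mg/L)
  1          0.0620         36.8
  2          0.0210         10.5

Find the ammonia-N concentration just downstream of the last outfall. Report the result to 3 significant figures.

After outfall 1: Q = 1.580 + 0.06200 = 1.642 m³/s; C = (1.580·0.02300 + 0.06200·36.80)/1.642 = 1.412 mg/L.
After outfall 2: Q = 1.642 + 0.02100 = 1.663 m³/s; C = (1.642·1.412 + 0.02100·10.50)/1.663 = 1.526 mg/L.

1.53 mg/L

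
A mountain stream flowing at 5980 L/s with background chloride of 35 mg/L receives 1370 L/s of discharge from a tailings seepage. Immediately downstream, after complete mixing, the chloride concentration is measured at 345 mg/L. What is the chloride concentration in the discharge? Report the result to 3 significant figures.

Mass balance: 5980·35.00 + 1370·Cₑ = 7350·345.0
→ Cₑ = (7350·345.0 − 5980·35.00) / 1370 = 1698 mg/L.

1700 mg/L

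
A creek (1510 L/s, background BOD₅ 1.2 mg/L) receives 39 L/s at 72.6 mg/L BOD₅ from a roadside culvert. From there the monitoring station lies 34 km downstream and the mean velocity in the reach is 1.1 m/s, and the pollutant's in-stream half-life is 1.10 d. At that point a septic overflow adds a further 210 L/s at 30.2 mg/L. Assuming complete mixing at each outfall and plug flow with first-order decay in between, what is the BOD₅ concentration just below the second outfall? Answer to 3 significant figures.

5.71 mg/L

After mixing, C = (1510·1.200 + 39.00·72.60) / 1549 = 4643/1549 = 2.998 mg/L; combined flow 1549 L/s.
Travel time t = 34·1000 / 1.1 = 30910 s = 8.586 h.
Half-life 1.10 d → k = ln 2 / 1.10 = 0.6301 d⁻¹.
First-order decay: C = 2.998·exp(−k·t) = 2.998·0.7982 = 2.393 mg/L.
Second outfall: C = (1549·2.393 + 210.0·30.20)/1759 = 5.712 mg/L.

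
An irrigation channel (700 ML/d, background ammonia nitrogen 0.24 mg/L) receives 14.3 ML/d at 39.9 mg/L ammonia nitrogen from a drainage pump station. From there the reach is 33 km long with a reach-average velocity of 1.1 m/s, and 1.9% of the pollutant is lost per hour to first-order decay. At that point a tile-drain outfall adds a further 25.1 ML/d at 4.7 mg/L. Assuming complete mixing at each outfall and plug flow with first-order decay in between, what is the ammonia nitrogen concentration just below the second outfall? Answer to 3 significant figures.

1.01 mg/L

Mixed concentration C = ΣQC/ΣQ = (700.0·0.2400 + 14.30·39.90) / 714.3 = 738.6/714.3 = 1.034 mg/L; combined flow 714.3 ML/d.
Travel time t = 33·1000 / 1.1 = 30000 s = 8.333 h.
1.9%/h lost → k = −ln(1 − 0.019) = 0.01918 h⁻¹.
First-order decay: C = 1.034·exp(−k·t) = 1.034·0.8523 = 0.8812 mg/L.
At the second outfall, C = (714.3·0.8812 + 25.10·4.700) / (714.3 + 25.10) = 1.011 mg/L.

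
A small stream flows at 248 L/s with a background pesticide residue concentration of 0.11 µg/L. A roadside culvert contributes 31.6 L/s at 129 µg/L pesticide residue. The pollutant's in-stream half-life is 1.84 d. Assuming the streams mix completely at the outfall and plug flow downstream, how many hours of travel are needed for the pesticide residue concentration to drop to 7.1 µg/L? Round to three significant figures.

Mass balance: C = (248.0·0.1100 + 31.60·129.0) / 279.6 = 4104/279.6 = 14.68 µg/L.
Half-life 1.84 d → k = ln 2 / 1.84 = 0.3767 d⁻¹.
14.68·exp(−k·t) = 7.1 → t = ln(14.68/7.1)/k = 166600 s = 46.26 h.

46.3 h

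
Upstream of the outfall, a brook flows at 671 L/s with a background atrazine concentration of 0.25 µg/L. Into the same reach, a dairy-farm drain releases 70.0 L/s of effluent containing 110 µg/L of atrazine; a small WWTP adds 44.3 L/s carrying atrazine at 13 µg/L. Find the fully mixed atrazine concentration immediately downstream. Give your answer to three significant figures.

10.8 µg/L

Conservation of mass: C = (671.0·0.2500 + 70.00·110.0 + 44.30·13.00) / 785.3 = 8444/785.3 = 10.75 µg/L.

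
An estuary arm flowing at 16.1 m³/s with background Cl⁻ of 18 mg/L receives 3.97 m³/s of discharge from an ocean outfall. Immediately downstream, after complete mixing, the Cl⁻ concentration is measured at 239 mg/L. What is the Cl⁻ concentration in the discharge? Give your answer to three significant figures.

1140 mg/L

Mass balance: 16.10·18.00 + 3.970·Cₑ = 20.07·239.0
→ Cₑ = (20.07·239.0 − 16.10·18.00) / 3.970 = 1135 mg/L.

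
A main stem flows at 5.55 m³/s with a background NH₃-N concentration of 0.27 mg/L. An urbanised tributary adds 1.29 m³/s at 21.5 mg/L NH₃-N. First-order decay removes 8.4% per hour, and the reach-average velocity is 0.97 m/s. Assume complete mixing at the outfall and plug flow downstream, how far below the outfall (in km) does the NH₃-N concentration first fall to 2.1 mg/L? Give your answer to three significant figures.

Mass balance: C = (5.550·0.2700 + 1.290·21.50) / 6.840 = 29.23/6.840 = 4.274 mg/L.
8.4%/h lost → k = −ln(1 − 0.084) = 0.08774 h⁻¹.
Set 4.274·exp(−k·t) = 2.1 → t = ln(4.274/2.1)/k = 29160 s = 8.099 h.
Distance = v·t = 0.97·29160 = 28280 m = 28.28 km.

28.3 km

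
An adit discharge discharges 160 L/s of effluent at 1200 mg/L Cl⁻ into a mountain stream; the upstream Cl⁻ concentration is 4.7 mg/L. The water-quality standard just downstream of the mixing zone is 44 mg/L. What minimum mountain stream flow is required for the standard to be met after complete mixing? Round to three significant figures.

Set C_mix = 44: (Q·4.700 + 160.0·1200) / (Q + 160.0) = 44
→ Q = 160.0·(1200 − 44)/(44 − 4.700) = 4706 L/s.

4710 L/s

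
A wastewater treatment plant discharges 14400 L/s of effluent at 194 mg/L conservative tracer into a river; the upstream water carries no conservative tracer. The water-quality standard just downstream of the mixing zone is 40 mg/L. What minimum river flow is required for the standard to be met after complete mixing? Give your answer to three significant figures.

Set C_mix = 40: (Q·0 + 14400·194.0) / (Q + 14400) = 40
→ Q = 14400·(194.0 − 40)/(40 − 0) = 55440 L/s.

55400 L/s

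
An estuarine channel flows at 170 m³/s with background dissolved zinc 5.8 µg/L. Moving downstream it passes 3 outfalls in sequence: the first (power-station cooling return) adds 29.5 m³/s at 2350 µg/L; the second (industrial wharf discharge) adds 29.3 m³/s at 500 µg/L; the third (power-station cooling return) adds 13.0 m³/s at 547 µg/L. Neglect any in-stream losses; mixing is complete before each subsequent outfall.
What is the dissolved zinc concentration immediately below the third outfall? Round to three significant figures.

Below outfall 1: Q → 199.5 m³/s, C = (170.0·5.800 + 29.50·2350)/199.5 = 352.4 µg/L.
Below outfall 2: Q → 228.8 m³/s, C = (199.5·352.4 + 29.30·500.0)/228.8 = 371.3 µg/L.
Below outfall 3: Q → 241.8 m³/s, C = (228.8·371.3 + 13.00·547.0)/241.8 = 380.8 µg/L.

381 µg/L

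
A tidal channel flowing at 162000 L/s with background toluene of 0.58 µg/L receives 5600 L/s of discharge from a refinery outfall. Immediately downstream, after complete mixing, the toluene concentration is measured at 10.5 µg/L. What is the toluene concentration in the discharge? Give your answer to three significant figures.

297 µg/L

Mass balance: 162000·0.5800 + 5600·Cₑ = 167600·10.50
→ Cₑ = (167600·10.50 − 162000·0.5800) / 5600 = 297.5 µg/L.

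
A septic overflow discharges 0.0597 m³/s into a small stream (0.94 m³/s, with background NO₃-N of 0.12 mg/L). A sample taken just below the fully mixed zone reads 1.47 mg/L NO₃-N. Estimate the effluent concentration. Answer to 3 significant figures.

Mass balance: 0.9400·0.1200 + 0.05970·Cₑ = 0.9997·1.470
→ Cₑ = (0.9997·1.470 − 0.9400·0.1200) / 0.05970 = 22.73 mg/L.

22.7 mg/L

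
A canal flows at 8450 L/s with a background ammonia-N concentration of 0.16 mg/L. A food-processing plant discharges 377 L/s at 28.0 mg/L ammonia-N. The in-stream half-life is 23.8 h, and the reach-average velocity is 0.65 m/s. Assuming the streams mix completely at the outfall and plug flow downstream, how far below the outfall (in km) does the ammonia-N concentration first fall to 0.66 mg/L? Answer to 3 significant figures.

Conservation of mass: C = (8450·0.1600 + 377.0·28.00) / 8827 = 11910/8827 = 1.349 mg/L.
Half-life 23.8 h → k = ln 2 / 23.8 = 0.02912 h⁻¹ = 0.6990 d⁻¹.
Set 1.349·exp(−k·t) = 0.66 → t = ln(1.349/0.66)/k = 88370 s = 24.55 h.
Distance = v·t = 0.65·88370 = 57440 m = 57.44 km.

57.4 km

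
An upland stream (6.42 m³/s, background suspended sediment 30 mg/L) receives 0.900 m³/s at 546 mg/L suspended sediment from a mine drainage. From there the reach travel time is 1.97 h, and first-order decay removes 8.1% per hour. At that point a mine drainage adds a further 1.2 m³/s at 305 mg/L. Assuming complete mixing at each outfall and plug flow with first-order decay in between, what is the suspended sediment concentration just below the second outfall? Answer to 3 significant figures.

111 mg/L

Conservation of mass: C = (6.420·30.00 + 0.9000·546.0) / 7.320 = 684.0/7.320 = 93.44 mg/L; combined flow 7.320 m³/s.
8.1%/h lost → k = −ln(1 − 0.081) = 0.08447 h⁻¹.
Applying C = C₀e^(−kt): 93.44 × 0.8467 = 79.12 mg/L.
At the second outfall, C = (7.320·79.12 + 1.200·305.0) / (7.320 + 1.200) = 110.9 mg/L.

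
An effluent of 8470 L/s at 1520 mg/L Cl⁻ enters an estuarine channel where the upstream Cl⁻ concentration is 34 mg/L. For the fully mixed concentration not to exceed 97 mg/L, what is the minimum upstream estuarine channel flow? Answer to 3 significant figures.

Set C_mix = 97: (Q·34.00 + 8470·1520) / (Q + 8470) = 97
→ Q = 8470·(1520 − 97)/(97 − 34.00) = 191300 L/s.

191000 L/s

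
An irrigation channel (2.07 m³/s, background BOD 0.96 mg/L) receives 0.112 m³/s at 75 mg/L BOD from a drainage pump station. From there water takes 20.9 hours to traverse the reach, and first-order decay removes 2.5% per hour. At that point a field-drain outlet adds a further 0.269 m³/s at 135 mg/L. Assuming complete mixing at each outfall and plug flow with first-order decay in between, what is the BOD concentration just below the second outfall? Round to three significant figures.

17.3 mg/L

Conservation of mass: C = (2.070·0.9600 + 0.1120·75.00) / 2.182 = 10.39/2.182 = 4.760 mg/L; combined flow 2.182 m³/s.
2.5%/h lost → k = −ln(1 − 0.025) = 0.02532 h⁻¹.
Decay over the reach: 4.760·exp(−kt) = 4.760·0.5891 = 2.804 mg/L.
Second outfall: C = (2.182·2.804 + 0.2690·135.0)/2.451 = 17.31 mg/L.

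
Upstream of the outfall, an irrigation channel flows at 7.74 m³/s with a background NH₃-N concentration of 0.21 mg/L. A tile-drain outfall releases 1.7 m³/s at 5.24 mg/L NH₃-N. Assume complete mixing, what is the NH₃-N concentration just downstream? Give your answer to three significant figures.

Conservation of mass: C = (7.740·0.2100 + 1.700·5.240) / 9.440 = 10.53/9.440 = 1.116 mg/L.

1.12 mg/L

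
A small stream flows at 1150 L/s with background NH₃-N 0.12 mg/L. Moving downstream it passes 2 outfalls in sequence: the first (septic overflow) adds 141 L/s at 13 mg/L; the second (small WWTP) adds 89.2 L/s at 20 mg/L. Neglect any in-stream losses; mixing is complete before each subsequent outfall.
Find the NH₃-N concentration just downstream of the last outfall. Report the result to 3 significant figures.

2.72 mg/L

After outfall 1: Q = 1150 + 141.0 = 1291 L/s; C = (1150·0.1200 + 141.0·13.00)/1291 = 1.527 mg/L.
After outfall 2: Q = 1291 + 89.20 = 1380 L/s; C = (1291·1.527 + 89.20·20.00)/1380 = 2.721 mg/L.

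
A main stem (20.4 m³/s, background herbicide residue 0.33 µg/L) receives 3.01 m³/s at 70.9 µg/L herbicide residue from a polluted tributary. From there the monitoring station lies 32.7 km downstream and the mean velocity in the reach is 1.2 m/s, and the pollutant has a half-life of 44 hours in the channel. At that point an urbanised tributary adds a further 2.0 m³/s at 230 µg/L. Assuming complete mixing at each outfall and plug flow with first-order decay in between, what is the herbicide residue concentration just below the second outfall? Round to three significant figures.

Flow-weighted average: C = (20.40·0.3300 + 3.010·70.90) / 23.41 = 220.1/23.41 = 9.404 µg/L; combined flow 23.41 m³/s.
Travel time t = 32.7·1000 / 1.2 = 27250 s = 7.569 h.
Half-life 44 h → k = ln 2 / 44 = 0.01575 h⁻¹ = 0.3781 d⁻¹.
After decay, C = 9.404 × e^(−kt) = 9.404 × 0.8876 = 8.347 µg/L.
At the second outfall, C = (23.41·8.347 + 2.000·230.0) / (23.41 + 2.000) = 25.79 µg/L.

25.8 µg/L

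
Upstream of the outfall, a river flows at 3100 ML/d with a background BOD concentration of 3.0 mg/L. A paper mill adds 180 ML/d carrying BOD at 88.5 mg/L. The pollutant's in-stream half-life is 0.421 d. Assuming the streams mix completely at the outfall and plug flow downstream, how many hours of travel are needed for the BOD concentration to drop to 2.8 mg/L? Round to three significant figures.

Flow-weighted average: C = (3100·3.000 + 180.0·88.50) / 3280 = 25230/3280 = 7.692 mg/L.
Half-life 0.421 d → k = ln 2 / 0.421 = 1.646 d⁻¹.
7.692·exp(−k·t) = 2.8 → t = ln(7.692/2.8)/k = 53030 s = 14.73 h.

14.7 h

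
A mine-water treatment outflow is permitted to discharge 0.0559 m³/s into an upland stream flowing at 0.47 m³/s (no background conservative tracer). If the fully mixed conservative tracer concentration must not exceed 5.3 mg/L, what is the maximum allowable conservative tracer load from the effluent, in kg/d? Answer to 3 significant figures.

241 kg/d

Mass balance at the limit: 0.4700·0 + 0.05590·Cₑ = 0.5259·5.3 → Cₑ = 49.86 mg/L.
Load = 0.05590 m³/s × 49.86 g/m³ × 86 400 s/d = 240.8 kg/d.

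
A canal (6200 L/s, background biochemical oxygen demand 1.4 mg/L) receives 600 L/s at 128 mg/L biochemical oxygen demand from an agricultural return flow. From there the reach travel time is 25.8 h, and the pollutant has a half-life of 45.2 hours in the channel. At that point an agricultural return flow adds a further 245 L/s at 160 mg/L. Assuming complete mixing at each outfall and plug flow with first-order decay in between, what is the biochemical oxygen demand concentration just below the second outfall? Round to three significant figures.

Mass balance: C = (6200·1.400 + 600.0·128.0) / 6800 = 85480/6800 = 12.57 mg/L; combined flow 6800 L/s.
Half-life 45.2 h → k = ln 2 / 45.2 = 0.01534 h⁻¹ = 0.3680 d⁻¹.
Applying C = C₀e^(−kt): 12.57 × 0.6732 = 8.463 mg/L.
Second outfall: C = (6800·8.463 + 245.0·160.0)/7045 = 13.73 mg/L.

13.7 mg/L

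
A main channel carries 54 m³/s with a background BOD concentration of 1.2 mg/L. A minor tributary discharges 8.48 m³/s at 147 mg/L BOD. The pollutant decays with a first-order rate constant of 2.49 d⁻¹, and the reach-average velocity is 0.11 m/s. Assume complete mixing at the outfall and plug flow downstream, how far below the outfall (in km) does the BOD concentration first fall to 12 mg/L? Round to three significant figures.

2.13 km

Mass balance: C = (54.00·1.200 + 8.480·147.0) / 62.48 = 1311/62.48 = 20.99 mg/L.
Set 20.99·exp(−k·t) = 12 → t = ln(20.99/12)/k = 19400 s = 5.389 h.
Distance = v·t = 0.11·19400 = 2134 m = 2.134 km.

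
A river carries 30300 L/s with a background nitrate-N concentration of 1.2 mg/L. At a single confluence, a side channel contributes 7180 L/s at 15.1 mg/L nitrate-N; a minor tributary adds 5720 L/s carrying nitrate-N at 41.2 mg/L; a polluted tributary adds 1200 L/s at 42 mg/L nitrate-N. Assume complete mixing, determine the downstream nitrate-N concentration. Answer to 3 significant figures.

9.70 mg/L

Mass balance: C = (30300·1.200 + 7180·15.10 + 5720·41.20 + 1200·42.00) / 44400 = 430800/44400 = 9.704 mg/L.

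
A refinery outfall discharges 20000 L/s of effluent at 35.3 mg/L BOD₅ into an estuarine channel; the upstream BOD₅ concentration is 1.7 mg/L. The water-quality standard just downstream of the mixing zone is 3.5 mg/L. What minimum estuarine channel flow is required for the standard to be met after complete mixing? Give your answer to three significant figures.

Set C_mix = 3.5: (Q·1.700 + 20000·35.30) / (Q + 20000) = 3.5
→ Q = 20000·(35.30 − 3.5)/(3.5 − 1.700) = 353300 L/s.

353000 L/s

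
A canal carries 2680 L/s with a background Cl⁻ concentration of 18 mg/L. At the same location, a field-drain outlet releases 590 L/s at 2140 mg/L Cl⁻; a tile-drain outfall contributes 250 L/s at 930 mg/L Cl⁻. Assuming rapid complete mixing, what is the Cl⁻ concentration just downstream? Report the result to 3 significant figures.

Flow-weighted average: C = (2680·18.00 + 590.0·2140 + 250.0·930.0) / 3520 = 1543000/3520 = 438.4 mg/L.

438 mg/L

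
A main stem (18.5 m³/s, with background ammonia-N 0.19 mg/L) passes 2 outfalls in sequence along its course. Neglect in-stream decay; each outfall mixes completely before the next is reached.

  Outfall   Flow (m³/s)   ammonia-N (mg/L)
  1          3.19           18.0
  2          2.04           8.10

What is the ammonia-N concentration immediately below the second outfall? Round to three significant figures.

3.26 mg/L

Below outfall 1: Q → 21.69 m³/s, C = (18.50·0.1900 + 3.190·18.00)/21.69 = 2.809 mg/L.
Below outfall 2: Q → 23.73 m³/s, C = (21.69·2.809 + 2.040·8.100)/23.73 = 3.264 mg/L.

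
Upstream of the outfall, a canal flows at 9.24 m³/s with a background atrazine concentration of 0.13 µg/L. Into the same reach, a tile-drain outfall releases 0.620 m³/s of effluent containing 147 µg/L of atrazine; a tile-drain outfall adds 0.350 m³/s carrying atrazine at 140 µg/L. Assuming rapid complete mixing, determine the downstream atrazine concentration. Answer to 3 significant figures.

13.8 µg/L

Mixed concentration C = ΣQC/ΣQ = (9.240·0.1300 + 0.6200·147.0 + 0.3500·140.0) / 10.21 = 141.3/10.21 = 13.84 µg/L.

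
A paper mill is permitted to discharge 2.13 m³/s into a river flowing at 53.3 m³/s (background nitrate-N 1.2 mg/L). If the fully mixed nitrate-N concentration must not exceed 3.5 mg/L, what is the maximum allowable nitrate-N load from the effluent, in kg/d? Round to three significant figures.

Mass balance at the limit: 53.30·1.200 + 2.130·Cₑ = 55.43·3.5 → Cₑ = 61.05 mg/L.
Load = 2.130 m³/s × 61.05 g/m³ × 86 400 s/d = 11240 kg/d.

11200 kg/d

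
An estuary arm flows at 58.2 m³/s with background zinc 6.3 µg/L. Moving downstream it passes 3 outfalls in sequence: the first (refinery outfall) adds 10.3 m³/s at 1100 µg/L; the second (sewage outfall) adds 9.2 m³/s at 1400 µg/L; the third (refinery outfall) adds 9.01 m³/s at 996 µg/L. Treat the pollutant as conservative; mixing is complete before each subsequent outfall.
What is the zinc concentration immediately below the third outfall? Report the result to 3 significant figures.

387 µg/L

Below outfall 1: Q → 68.50 m³/s, C = (58.20·6.300 + 10.30·1100)/68.50 = 170.8 µg/L.
Below outfall 2: Q → 77.70 m³/s, C = (68.50·170.8 + 9.200·1400)/77.70 = 316.3 µg/L.
Below outfall 3: Q → 86.71 m³/s, C = (77.70·316.3 + 9.010·996.0)/86.71 = 386.9 µg/L.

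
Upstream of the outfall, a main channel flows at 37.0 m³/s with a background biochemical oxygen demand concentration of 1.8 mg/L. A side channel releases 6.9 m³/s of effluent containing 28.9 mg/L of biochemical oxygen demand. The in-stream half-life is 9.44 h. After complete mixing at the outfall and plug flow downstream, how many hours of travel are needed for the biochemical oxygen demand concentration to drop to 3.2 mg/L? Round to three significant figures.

8.70 h

After mixing, C = (37.00·1.800 + 6.900·28.90) / 43.90 = 266.0/43.90 = 6.059 mg/L.
Half-life 9.44 h → k = ln 2 / 9.44 = 0.07343 h⁻¹ = 1.762 d⁻¹.
6.059·exp(−k·t) = 3.2 → t = ln(6.059/3.2)/k = 31300 s = 8.695 h.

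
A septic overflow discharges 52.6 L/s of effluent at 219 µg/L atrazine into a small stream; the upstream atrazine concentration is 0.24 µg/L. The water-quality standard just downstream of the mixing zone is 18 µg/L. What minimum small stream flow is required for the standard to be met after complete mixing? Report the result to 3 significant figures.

Set C_mix = 18: (Q·0.2400 + 52.60·219.0) / (Q + 52.60) = 18
→ Q = 52.60·(219.0 − 18)/(18 − 0.2400) = 595.3 L/s.

595 L/s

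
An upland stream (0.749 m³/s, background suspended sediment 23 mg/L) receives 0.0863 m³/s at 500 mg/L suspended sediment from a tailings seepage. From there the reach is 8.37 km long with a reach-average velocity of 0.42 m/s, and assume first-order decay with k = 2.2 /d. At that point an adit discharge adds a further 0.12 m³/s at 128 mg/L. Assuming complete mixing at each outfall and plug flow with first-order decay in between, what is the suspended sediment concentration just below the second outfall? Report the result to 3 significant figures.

Conservation of mass: C = (0.7490·23.00 + 0.08630·500.0) / 0.8353 = 60.38/0.8353 = 72.28 mg/L; combined flow 0.8353 m³/s.
Travel time t = 8.37·1000 / 0.42 = 19930 s = 5.536 h.
Decay over the reach: 72.28·exp(−kt) = 72.28·0.6020 = 43.52 mg/L.
At the second outfall, C = (0.8353·43.52 + 0.1200·128.0) / (0.8353 + 0.1200) = 54.13 mg/L.

54.1 mg/L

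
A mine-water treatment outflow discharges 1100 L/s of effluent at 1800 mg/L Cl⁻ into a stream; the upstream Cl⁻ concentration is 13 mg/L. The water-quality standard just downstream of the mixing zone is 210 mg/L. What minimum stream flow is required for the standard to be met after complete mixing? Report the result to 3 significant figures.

Set C_mix = 210: (Q·13.00 + 1100·1800) / (Q + 1100) = 210
→ Q = 1100·(1800 − 210)/(210 − 13.00) = 8878 L/s.

8880 L/s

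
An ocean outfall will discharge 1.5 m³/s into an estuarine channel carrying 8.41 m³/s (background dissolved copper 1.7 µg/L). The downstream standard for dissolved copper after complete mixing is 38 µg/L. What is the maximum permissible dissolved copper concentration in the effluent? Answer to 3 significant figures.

At the limit, (Qr·Cr + Qe·Cₑ)/(Qr + Qe) = 38:
Cₑ = (9.910·38 − 8.410·1.700) / 1.500 = 241.5 µg/L.

242 µg/L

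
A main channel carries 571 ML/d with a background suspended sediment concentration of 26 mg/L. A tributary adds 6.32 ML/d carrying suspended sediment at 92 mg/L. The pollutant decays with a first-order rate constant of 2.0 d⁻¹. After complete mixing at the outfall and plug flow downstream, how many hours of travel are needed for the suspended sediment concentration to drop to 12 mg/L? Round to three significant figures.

Flow-weighted average: C = (571.0·26.00 + 6.320·92.00) / 577.3 = 15430/577.3 = 26.72 mg/L.
26.72·exp(−k·t) = 12 → t = ln(26.72/12)/k = 34590 s = 9.607 h.

9.61 h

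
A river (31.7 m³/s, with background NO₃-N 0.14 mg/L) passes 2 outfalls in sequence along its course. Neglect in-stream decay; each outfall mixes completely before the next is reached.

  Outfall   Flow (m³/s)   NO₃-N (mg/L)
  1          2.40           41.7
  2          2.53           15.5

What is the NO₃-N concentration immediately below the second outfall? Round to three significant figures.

3.92 mg/L

Below outfall 1: Q → 34.10 m³/s, C = (31.70·0.1400 + 2.400·41.70)/34.10 = 3.065 mg/L.
Below outfall 2: Q → 36.63 m³/s, C = (34.10·3.065 + 2.530·15.50)/36.63 = 3.924 mg/L.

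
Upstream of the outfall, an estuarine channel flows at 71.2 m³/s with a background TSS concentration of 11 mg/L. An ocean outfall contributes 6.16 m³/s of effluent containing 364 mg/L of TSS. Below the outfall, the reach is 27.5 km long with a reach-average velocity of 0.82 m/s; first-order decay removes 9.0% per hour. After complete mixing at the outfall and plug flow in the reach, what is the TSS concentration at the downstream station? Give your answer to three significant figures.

Conservation of mass: C = (71.20·11.00 + 6.160·364.0) / 77.36 = 3025/77.36 = 39.11 mg/L.
Travel time t = 27.5·1000 / 0.82 = 33540 s = 9.316 h.
9.0%/h lost → k = −ln(1 − 0.09) = 0.09431 h⁻¹.
After decay, C = 39.11 × e^(−kt) = 39.11 × 0.4154 = 16.24 mg/L.

16.2 mg/L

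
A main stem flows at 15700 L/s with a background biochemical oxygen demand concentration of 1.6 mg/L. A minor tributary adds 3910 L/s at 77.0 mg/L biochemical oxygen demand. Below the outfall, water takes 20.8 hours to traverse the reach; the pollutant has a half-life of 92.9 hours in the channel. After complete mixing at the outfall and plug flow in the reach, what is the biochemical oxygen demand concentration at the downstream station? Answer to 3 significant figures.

After mixing, C = (15700·1.600 + 3910·77.00) / 19610 = 326200/19610 = 16.63 mg/L.
Half-life 92.9 h → k = ln 2 / 92.9 = 0.007461 h⁻¹ = 0.1791 d⁻¹.
First-order decay: C = 16.63·exp(−k·t) = 16.63·0.8562 = 14.24 mg/L.

14.2 mg/L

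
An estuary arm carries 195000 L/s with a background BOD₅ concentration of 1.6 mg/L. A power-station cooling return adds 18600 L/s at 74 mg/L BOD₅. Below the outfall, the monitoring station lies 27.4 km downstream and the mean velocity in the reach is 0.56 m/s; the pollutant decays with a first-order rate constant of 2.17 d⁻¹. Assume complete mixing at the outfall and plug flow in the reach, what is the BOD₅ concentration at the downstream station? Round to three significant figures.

2.31 mg/L

Mixed concentration C = ΣQC/ΣQ = (195000·1.600 + 18600·74.00) / 213600 = 1688000/213600 = 7.904 mg/L.
Travel time t = 27.4·1000 / 0.56 = 48930 s = 13.59 h.
After decay, C = 7.904 × e^(−kt) = 7.904 × 0.2926 = 2.313 mg/L.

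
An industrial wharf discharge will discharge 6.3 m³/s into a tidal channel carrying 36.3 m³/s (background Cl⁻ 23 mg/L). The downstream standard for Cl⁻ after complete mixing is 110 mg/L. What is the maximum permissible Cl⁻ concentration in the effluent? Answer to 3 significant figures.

At the limit, (Qr·Cr + Qe·Cₑ)/(Qr + Qe) = 110:
Cₑ = (42.60·110 − 36.30·23.00) / 6.300 = 611.3 mg/L.

611 mg/L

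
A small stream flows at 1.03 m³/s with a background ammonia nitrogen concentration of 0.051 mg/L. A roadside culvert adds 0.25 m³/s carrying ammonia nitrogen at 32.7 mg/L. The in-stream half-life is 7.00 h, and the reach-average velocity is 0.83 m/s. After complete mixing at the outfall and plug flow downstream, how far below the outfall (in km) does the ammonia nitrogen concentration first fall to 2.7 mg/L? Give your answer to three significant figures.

26.2 km

Flow-weighted average: C = (1.030·0.05100 + 0.2500·32.70) / 1.280 = 8.228/1.280 = 6.428 mg/L.
Half-life 7.00 h → k = ln 2 / 7.00 = 0.09902 h⁻¹ = 2.377 d⁻¹.
Set 6.428·exp(−k·t) = 2.7 → t = ln(6.428/2.7)/k = 31530 s = 8.759 h.
Distance = v·t = 0.83·31530 = 26170 m = 26.17 km.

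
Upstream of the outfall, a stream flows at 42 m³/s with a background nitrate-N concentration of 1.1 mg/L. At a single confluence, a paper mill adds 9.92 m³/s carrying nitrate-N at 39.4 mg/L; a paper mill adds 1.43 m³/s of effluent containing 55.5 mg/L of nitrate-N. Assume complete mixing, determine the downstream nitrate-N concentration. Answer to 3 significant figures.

9.68 mg/L

Mixed concentration C = ΣQC/ΣQ = (42.00·1.100 + 9.920·39.40 + 1.430·55.50) / 53.35 = 516.4/53.35 = 9.680 mg/L.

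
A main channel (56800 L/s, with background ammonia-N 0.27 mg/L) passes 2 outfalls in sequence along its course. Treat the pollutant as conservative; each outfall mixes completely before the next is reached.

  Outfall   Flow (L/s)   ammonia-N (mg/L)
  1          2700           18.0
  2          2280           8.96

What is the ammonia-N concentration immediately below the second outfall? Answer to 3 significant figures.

Outfall 1: combined Q = 59500 L/s; C = (56800·0.2700 + 2700·18.00)/59500 = 1.075 mg/L.
Outfall 2: combined Q = 61780 L/s; C = (59500·1.075 + 2280·8.960)/61780 = 1.366 mg/L.

1.37 mg/L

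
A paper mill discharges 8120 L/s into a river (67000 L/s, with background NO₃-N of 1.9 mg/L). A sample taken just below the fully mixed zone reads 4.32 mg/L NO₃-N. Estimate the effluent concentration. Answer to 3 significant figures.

24.3 mg/L

Mass balance: 67000·1.900 + 8120·Cₑ = 75120·4.320
→ Cₑ = (75120·4.320 − 67000·1.900) / 8120 = 24.29 mg/L.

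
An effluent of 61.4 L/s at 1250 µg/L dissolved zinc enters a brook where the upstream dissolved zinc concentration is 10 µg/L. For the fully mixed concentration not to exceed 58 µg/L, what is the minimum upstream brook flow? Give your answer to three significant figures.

Set C_mix = 58: (Q·10.00 + 61.40·1250) / (Q + 61.40) = 58
→ Q = 61.40·(1250 − 58)/(58 − 10.00) = 1525 L/s.

1520 L/s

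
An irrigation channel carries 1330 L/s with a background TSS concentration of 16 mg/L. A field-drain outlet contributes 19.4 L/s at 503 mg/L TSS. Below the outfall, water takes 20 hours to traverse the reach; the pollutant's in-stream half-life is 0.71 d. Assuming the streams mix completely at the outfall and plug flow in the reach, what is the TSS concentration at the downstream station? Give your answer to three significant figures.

Mass balance: C = (1330·16.00 + 19.40·503.0) / 1349 = 31040/1349 = 23.00 mg/L.
Half-life 0.71 d → k = ln 2 / 0.71 = 0.9763 d⁻¹.
First-order decay: C = 23.00·exp(−k·t) = 23.00·0.4433 = 10.20 mg/L.

10.2 mg/L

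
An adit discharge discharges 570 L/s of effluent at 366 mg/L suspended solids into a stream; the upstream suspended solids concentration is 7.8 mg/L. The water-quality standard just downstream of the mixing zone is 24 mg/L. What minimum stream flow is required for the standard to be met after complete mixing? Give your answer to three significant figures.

12000 L/s

Set C_mix = 24: (Q·7.800 + 570.0·366.0) / (Q + 570.0) = 24
→ Q = 570.0·(366.0 − 24)/(24 − 7.800) = 12030 L/s.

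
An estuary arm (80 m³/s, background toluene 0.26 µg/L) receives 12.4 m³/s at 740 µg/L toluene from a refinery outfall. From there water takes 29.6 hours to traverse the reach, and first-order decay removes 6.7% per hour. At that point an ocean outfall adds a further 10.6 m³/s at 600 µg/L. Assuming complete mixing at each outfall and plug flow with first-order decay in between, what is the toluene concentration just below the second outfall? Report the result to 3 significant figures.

Mass balance: C = (80.00·0.2600 + 12.40·740.0) / 92.40 = 9197/92.40 = 99.53 µg/L; combined flow 92.40 m³/s.
6.7%/h lost → k = −ln(1 − 0.067) = 0.06935 h⁻¹.
Decay over the reach: 99.53·exp(−kt) = 99.53·0.1284 = 12.78 µg/L.
At the second outfall, C = (92.40·12.78 + 10.60·600.0) / (92.40 + 10.60) = 73.21 µg/L.

73.2 µg/L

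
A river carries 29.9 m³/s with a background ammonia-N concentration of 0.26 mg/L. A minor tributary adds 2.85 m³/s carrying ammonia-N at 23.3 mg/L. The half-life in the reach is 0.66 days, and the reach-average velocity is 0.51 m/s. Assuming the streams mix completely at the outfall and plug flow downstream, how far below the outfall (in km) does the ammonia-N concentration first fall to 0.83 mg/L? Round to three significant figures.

42.1 km

Flow-weighted average: C = (29.90·0.2600 + 2.850·23.30) / 32.75 = 74.18/32.75 = 2.265 mg/L.
Half-life 0.66 d → k = ln 2 / 0.66 = 1.050 d⁻¹.
Set 2.265·exp(−k·t) = 0.83 → t = ln(2.265/0.83)/k = 82590 s = 22.94 h.
Distance = v·t = 0.51·82590 = 42120 m = 42.12 km.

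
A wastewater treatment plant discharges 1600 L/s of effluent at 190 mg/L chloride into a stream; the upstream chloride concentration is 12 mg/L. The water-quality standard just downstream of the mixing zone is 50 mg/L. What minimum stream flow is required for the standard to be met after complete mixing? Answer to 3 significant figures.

5890 L/s

Set C_mix = 50: (Q·12.00 + 1600·190.0) / (Q + 1600) = 50
→ Q = 1600·(190.0 − 50)/(50 − 12.00) = 5895 L/s.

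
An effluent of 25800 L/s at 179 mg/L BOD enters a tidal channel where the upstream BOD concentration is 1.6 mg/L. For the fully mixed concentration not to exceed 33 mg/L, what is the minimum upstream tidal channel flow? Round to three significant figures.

Set C_mix = 33: (Q·1.600 + 25800·179.0) / (Q + 25800) = 33
→ Q = 25800·(179.0 − 33)/(33 − 1.600) = 120000 L/s.

120000 L/s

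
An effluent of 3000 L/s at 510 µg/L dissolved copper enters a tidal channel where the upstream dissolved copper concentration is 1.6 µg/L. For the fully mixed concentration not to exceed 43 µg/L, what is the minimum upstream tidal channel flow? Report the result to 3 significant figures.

33800 L/s

Set C_mix = 43: (Q·1.600 + 3000·510.0) / (Q + 3000) = 43
→ Q = 3000·(510.0 − 43)/(43 − 1.600) = 33840 L/s.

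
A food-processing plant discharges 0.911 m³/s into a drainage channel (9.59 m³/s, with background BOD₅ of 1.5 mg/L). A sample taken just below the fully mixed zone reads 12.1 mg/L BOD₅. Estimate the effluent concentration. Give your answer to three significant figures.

124 mg/L

Mass balance: 9.590·1.500 + 0.9110·Cₑ = 10.50·12.10
→ Cₑ = (10.50·12.10 − 9.590·1.500) / 0.9110 = 123.7 mg/L.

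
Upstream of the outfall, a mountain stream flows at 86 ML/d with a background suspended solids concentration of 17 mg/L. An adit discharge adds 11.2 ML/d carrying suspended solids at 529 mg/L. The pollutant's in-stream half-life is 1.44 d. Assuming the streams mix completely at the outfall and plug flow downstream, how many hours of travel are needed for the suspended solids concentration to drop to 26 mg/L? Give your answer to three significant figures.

53.5 h

Mass balance: C = (86.00·17.00 + 11.20·529.0) / 97.20 = 7387/97.20 = 76.00 mg/L.
Half-life 1.44 d → k = ln 2 / 1.44 = 0.4814 d⁻¹.
76.00·exp(−k·t) = 26 → t = ln(76.00/26)/k = 192500 s = 53.48 h.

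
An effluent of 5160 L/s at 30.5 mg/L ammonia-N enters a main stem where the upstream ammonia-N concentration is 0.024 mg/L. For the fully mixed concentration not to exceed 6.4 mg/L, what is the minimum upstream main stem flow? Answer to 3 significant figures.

Set C_mix = 6.4: (Q·0.02400 + 5160·30.50) / (Q + 5160) = 6.4
→ Q = 5160·(30.50 − 6.4)/(6.4 − 0.02400) = 19500 L/s.

19500 L/s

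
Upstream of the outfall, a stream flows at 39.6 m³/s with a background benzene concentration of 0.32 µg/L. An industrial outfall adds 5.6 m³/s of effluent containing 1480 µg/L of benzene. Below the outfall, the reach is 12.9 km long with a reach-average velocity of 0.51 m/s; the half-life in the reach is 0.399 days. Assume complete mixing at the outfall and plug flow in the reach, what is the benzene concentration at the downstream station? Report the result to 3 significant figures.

Mass balance: C = (39.60·0.3200 + 5.600·1480) / 45.20 = 8301/45.20 = 183.6 µg/L.
Travel time t = 12.9·1000 / 0.51 = 25290 s = 7.026 h.
Half-life 0.399 d → k = ln 2 / 0.399 = 1.737 d⁻¹.
Applying C = C₀e^(−kt): 183.6 × 0.6013 = 110.4 µg/L.

110 µg/L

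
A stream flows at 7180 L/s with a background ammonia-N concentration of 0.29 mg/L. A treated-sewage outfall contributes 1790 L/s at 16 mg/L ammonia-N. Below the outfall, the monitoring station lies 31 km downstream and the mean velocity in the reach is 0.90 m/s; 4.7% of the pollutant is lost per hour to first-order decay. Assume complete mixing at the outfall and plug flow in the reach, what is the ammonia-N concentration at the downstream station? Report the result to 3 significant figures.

Mixed concentration C = ΣQC/ΣQ = (7180·0.2900 + 1790·16.00) / 8970 = 30720/8970 = 3.425 mg/L.
Travel time t = 31·1000 / 0.90 = 34440 s = 9.568 h.
4.7%/h lost → k = −ln(1 − 0.047) = 0.04814 h⁻¹.
Decay over the reach: 3.425·exp(−kt) = 3.425·0.6309 = 2.161 mg/L.

2.16 mg/L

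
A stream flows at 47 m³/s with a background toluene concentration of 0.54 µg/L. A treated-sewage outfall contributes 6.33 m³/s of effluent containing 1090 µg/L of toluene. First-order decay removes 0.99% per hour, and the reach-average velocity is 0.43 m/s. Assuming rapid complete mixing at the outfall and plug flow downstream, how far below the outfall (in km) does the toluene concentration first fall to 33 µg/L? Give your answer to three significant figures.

Conservation of mass: C = (47.00·0.5400 + 6.330·1090) / 53.33 = 6925/53.33 = 129.9 µg/L.
0.99%/h lost → k = −ln(1 − 0.0099) = 0.009949 h⁻¹.
Set 129.9·exp(−k·t) = 33 → t = ln(129.9/33)/k = 495700 s = 137.7 h.
Distance = v·t = 0.43·495700 = 213100 m = 213.1 km.

213 km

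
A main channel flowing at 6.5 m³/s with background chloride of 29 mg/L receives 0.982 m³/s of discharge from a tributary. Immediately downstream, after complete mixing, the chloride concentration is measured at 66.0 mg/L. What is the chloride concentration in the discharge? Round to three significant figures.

311 mg/L

Mass balance: 6.500·29.00 + 0.9820·Cₑ = 7.482·66.00
→ Cₑ = (7.482·66.00 − 6.500·29.00) / 0.9820 = 310.9 mg/L.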